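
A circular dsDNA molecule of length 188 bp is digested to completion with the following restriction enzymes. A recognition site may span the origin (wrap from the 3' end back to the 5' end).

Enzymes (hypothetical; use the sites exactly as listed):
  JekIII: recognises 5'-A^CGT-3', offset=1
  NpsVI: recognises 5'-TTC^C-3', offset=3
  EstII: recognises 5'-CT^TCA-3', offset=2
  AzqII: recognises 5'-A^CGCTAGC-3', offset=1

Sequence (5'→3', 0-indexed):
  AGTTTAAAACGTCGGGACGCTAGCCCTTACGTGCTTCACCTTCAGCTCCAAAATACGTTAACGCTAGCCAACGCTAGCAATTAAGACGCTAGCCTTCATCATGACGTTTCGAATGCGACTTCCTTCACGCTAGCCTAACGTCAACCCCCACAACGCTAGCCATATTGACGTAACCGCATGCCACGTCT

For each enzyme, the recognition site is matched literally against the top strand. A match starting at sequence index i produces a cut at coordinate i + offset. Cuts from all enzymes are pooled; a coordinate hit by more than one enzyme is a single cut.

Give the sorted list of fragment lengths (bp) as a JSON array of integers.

Per-enzyme occurrences:
  JekIII ACGT/1: at [8, 28, 54, 103, 137, 167, 182] ⇒ [9, 29, 55, 104, 138, 168, 183]
  NpsVI TTCC/3: at [119] ⇒ [122]
  EstII CTTCA/2: at [33, 39, 93, 122] ⇒ [35, 41, 95, 124]
  AzqII ACGCTAGC/1: at [16, 60, 70, 85, 126, 152] ⇒ [17, 61, 71, 86, 127, 153]

All cut coordinates (distinct, sorted): [9, 17, 29, 35, 41, 55, 61, 71, 86, 95, 104, 122, 124, 127, 138, 153, 168, 183]

Fragments:
  9→17: 8 bp
  17→29: 12 bp
  29→35: 6 bp
  35→41: 6 bp
  41→55: 14 bp
  55→61: 6 bp
  61→71: 10 bp
  71→86: 15 bp
  86→95: 9 bp
  95→104: 9 bp
  104→122: 18 bp
  122→124: 2 bp
  124→127: 3 bp
  127→138: 11 bp
  138→153: 15 bp
  153→168: 15 bp
  168→183: 15 bp
  183→9 (wrap): 188-183+9 = 14 bp

[2,3,6,6,6,8,9,9,10,11,12,14,14,15,15,15,15,18]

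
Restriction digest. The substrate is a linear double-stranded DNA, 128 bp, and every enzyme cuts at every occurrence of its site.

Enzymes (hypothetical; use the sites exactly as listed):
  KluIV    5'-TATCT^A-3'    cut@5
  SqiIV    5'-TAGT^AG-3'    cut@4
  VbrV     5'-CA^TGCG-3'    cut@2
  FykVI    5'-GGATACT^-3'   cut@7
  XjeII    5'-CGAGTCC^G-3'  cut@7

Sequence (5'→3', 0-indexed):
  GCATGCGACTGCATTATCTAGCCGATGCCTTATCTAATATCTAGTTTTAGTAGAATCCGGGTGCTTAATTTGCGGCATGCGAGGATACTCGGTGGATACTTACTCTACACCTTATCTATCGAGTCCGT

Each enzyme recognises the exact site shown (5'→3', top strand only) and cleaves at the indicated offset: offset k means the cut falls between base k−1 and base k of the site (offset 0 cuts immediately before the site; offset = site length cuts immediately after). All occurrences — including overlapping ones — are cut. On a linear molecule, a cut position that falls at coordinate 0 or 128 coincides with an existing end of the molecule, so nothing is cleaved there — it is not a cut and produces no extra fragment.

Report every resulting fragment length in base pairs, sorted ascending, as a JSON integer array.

[2,3,7,9,9,11,12,16,16,17,26]

Per-enzyme occurrences:
  KluIV (TATCTA, off=5): starts [14, 30, 37, 112] → cuts [19, 35, 42, 117]
  SqiIV (TAGTAG, off=4): starts [47] → cuts [51]
  VbrV (CATGCG, off=2): starts [1, 75] → cuts [3, 77]
  FykVI (GGATACT, off=7): starts [82, 93] → cuts [89, 100]
  XjeII (CGAGTCCG, off=7): starts [119] → cuts [126]

All cut coordinates (distinct, sorted): [3, 19, 35, 42, 51, 77, 89, 100, 117, 126]

Fragment lengths:
  [0,3): 3 bp
  [3,19): 16 bp
  [19,35): 16 bp
  [35,42): 7 bp
  [42,51): 9 bp
  [51,77): 26 bp
  [77,89): 12 bp
  [89,100): 11 bp
  [100,117): 17 bp
  [117,126): 9 bp
  [126,128): 2 bp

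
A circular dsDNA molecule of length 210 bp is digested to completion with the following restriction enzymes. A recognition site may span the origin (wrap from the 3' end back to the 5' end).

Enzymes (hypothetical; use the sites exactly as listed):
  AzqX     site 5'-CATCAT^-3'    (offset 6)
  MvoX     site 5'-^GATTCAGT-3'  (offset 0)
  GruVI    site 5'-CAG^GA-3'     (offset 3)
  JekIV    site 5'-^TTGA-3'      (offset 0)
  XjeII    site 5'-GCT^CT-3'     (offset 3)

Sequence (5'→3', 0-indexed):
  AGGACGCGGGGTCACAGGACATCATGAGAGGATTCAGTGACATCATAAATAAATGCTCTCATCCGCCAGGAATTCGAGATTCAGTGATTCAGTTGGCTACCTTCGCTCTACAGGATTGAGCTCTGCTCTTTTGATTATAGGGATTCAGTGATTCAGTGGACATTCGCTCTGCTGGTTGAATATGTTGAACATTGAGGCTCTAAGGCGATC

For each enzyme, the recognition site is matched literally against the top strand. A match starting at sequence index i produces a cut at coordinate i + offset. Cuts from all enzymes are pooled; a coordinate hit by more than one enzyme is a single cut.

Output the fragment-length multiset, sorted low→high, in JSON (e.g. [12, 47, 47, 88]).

Per-enzyme occurrences:
  AzqX CATCAT/6: at [19, 40] ⇒ [25, 46]
  MvoX GATTCAGT/0: at [30, 77, 85, 141, 149] ⇒ [30, 77, 85, 141, 149]
  GruVI CAGGA/3: at [14, 66, 110, 209] ⇒ [2, 17, 69, 113]
  JekIV TTGA/0: at [115, 130, 175, 184, 191] ⇒ [115, 130, 175, 184, 191]
  XjeII GCTCT/3: at [54, 104, 119, 124, 165, 196] ⇒ [57, 107, 122, 127, 168, 199]

Pooled cuts: [2, 17, 25, 30, 46, 57, 69, 77, 85, 107, 113, 115, 122, 127, 130, 141, 149, 168, 175, 184, 191, 199]

Fragments:
  2→17: 15 bp
  17→25: 8 bp
  25→30: 5 bp
  30→46: 16 bp
  46→57: 11 bp
  57→69: 12 bp
  69→77: 8 bp
  77→85: 8 bp
  85→107: 22 bp
  107→113: 6 bp
  113→115: 2 bp
  115→122: 7 bp
  122→127: 5 bp
  127→130: 3 bp
  130→141: 11 bp
  141→149: 8 bp
  149→168: 19 bp
  168→175: 7 bp
  175→184: 9 bp
  184→191: 7 bp
  191→199: 8 bp
  199→2 (wrap): 210-199+2 = 13 bp

[2,3,5,5,6,7,7,7,8,8,8,8,8,9,11,11,12,13,15,16,19,22]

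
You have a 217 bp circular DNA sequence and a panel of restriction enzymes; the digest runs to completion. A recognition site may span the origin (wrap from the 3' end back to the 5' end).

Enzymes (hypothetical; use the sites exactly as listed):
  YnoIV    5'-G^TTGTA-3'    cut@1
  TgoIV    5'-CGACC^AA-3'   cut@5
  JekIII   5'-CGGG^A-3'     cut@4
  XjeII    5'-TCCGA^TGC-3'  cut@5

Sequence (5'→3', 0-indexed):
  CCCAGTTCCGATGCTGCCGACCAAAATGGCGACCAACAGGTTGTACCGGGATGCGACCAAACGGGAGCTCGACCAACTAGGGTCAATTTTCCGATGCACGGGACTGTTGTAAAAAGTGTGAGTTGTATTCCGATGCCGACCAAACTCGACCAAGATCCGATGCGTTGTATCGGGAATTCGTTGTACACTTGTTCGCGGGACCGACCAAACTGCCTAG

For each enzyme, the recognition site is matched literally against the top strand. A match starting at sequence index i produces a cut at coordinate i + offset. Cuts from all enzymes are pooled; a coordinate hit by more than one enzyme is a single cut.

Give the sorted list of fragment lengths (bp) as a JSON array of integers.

Per-enzyme occurrences:
  YnoIV (GTTGTA, off=1): starts [39, 105, 121, 163, 179] → cuts [40, 106, 122, 164, 180]
  TgoIV (CGACCAA, off=5): starts [17, 29, 53, 69, 136, 146, 201] → cuts [22, 34, 58, 74, 141, 151, 206]
  JekIII (CGGGA, off=4): starts [46, 61, 98, 170, 195] → cuts [50, 65, 102, 174, 199]
  XjeII (TCCGATGC, off=5): starts [6, 89, 128, 155] → cuts [11, 94, 133, 160]

All cut coordinates (distinct, sorted): [11, 22, 34, 40, 50, 58, 65, 74, 94, 102, 106, 122, 133, 141, 151, 160, 164, 174, 180, 199, 206]

Fragment lengths:
  11→22: 11 bp
  22→34: 12 bp
  34→40: 6 bp
  40→50: 10 bp
  50→58: 8 bp
  58→65: 7 bp
  65→74: 9 bp
  74→94: 20 bp
  94→102: 8 bp
  102→106: 4 bp
  106→122: 16 bp
  122→133: 11 bp
  133→141: 8 bp
  141→151: 10 bp
  151→160: 9 bp
  160→164: 4 bp
  164→174: 10 bp
  174→180: 6 bp
  180→199: 19 bp
  199→206: 7 bp
  206→11 (wrap): 217-206+11 = 22 bp

[4,4,6,6,7,7,8,8,8,9,9,10,10,10,11,11,12,16,19,20,22]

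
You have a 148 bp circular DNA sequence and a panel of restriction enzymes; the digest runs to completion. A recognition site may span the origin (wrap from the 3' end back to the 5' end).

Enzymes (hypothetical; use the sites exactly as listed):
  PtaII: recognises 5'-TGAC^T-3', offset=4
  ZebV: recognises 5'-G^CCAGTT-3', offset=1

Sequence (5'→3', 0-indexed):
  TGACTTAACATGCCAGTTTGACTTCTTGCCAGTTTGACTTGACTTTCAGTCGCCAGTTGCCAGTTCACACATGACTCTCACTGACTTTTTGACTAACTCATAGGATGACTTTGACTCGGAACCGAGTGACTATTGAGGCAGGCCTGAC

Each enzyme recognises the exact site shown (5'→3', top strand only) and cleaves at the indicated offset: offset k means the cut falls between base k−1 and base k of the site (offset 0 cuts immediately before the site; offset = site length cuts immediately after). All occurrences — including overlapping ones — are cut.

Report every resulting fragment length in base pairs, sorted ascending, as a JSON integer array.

Per-enzyme occurrences:
  PtaII TGACT/4: at [0, 18, 34, 39, 71, 81, 89, 105, 111, 126, 144] ⇒ [0, 4, 22, 38, 43, 75, 85, 93, 109, 115, 130]
  ZebV GCCAGTT/1: at [11, 27, 51, 58] ⇒ [12, 28, 52, 59]

Pooled cuts: [0, 4, 12, 22, 28, 38, 43, 52, 59, 75, 85, 93, 109, 115, 130]

Fragment lengths:
  0→4: 4 bp
  4→12: 8 bp
  12→22: 10 bp
  22→28: 6 bp
  28→38: 10 bp
  38→43: 5 bp
  43→52: 9 bp
  52→59: 7 bp
  59→75: 16 bp
  75→85: 10 bp
  85→93: 8 bp
  93→109: 16 bp
  109→115: 6 bp
  115→130: 15 bp
  130→0 (wrap): 148-130+0 = 18 bp

[4,5,6,6,7,8,8,9,10,10,10,15,16,16,18]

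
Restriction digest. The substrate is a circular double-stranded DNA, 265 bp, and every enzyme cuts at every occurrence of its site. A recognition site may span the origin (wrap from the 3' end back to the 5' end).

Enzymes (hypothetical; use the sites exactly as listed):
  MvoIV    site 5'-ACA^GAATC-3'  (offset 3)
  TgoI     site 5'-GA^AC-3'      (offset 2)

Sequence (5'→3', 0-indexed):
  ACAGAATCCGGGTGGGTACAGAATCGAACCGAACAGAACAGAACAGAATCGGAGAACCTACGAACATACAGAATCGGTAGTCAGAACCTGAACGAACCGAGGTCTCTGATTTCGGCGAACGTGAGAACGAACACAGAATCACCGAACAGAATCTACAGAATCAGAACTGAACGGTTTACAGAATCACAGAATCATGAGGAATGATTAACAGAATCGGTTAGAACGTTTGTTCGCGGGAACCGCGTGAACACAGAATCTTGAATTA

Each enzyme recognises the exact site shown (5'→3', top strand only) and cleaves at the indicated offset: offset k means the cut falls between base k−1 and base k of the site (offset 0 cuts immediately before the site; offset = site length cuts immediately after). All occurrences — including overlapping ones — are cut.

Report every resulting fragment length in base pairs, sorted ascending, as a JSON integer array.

[3,3,4,4,5,5,5,5,5,5,6,7,7,8,8,8,8,9,9,10,10,10,12,15,16,16,17,22,23]

Site scan:
  MvoIV ACAGAATC/3: at [0, 17, 42, 67, 132, 145, 154, 177, 185, 207, 249] ⇒ [3, 20, 45, 70, 135, 148, 157, 180, 188, 210, 252]
  TgoI GAAC/2: at [25, 30, 35, 40, 53, 61, 83, 89, 93, 116, 124, 128, 143, 163, 168, 220, 236, 245] ⇒ [27, 32, 37, 42, 55, 63, 85, 91, 95, 118, 126, 130, 145, 165, 170, 222, 238, 247]

All cut coordinates (distinct, sorted): [3, 20, 27, 32, 37, 42, 45, 55, 63, 70, 85, 91, 95, 118, 126, 130, 135, 145, 148, 157, 165, 170, 180, 188, 210, 222, 238, 247, 252]

Fragment lengths:
  3→20: 17 bp
  20→27: 7 bp
  27→32: 5 bp
  32→37: 5 bp
  37→42: 5 bp
  42→45: 3 bp
  45→55: 10 bp
  55→63: 8 bp
  63→70: 7 bp
  70→85: 15 bp
  85→91: 6 bp
  91→95: 4 bp
  95→118: 23 bp
  118→126: 8 bp
  126→130: 4 bp
  130→135: 5 bp
  135→145: 10 bp
  145→148: 3 bp
  148→157: 9 bp
  157→165: 8 bp
  165→170: 5 bp
  170→180: 10 bp
  180→188: 8 bp
  188→210: 22 bp
  210→222: 12 bp
  222→238: 16 bp
  238→247: 9 bp
  247→252: 5 bp
  252→3 (wrap): 265-252+3 = 16 bp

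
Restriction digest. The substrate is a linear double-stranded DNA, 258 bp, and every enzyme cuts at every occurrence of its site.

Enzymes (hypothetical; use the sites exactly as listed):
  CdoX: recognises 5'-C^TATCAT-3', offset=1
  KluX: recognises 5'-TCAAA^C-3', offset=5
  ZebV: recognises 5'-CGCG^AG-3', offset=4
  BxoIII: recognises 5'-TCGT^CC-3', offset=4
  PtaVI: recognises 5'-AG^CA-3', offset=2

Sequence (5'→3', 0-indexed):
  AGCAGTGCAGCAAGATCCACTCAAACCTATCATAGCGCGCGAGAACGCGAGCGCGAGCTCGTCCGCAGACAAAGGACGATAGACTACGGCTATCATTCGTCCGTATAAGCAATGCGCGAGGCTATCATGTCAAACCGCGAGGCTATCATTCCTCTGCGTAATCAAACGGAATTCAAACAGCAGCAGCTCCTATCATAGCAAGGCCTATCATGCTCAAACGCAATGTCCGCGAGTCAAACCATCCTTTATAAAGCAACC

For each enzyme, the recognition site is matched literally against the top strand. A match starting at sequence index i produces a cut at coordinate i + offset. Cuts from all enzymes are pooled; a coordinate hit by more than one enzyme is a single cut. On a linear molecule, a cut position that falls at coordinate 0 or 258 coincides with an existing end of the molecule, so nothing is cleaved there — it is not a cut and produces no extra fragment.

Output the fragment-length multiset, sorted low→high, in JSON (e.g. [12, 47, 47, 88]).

[2,2,3,3,4,4,5,5,6,7,7,7,7,8,8,8,9,9,10,11,12,13,13,14,15,15,23,28]

Scan for sites:
  CdoX (CTATCAT, off=1): starts [26, 89, 121, 142, 189, 204] → cuts [27, 90, 122, 143, 190, 205]
  KluX (TCAAAC, off=5): starts [20, 129, 161, 172, 213, 233] → cuts [25, 134, 166, 177, 218, 238]
  ZebV (CGCGAG, off=4): starts [37, 45, 51, 114, 135, 227] → cuts [41, 49, 55, 118, 139, 231]
  BxoIII (TCGTCC, off=4): starts [58, 96] → cuts [62, 100]
  PtaVI (AGCA, off=2): starts [0, 8, 107, 178, 181, 196, 251] → cuts [2, 10, 109, 180, 183, 198, 253]

Pooled cuts: [2, 10, 25, 27, 41, 49, 55, 62, 90, 100, 109, 118, 122, 134, 139, 143, 166, 177, 180, 183, 190, 198, 205, 218, 231, 238, 253]

Fragment lengths:
  [0,2): 2 bp
  [2,10): 8 bp
  [10,25): 15 bp
  [25,27): 2 bp
  [27,41): 14 bp
  [41,49): 8 bp
  [49,55): 6 bp
  [55,62): 7 bp
  [62,90): 28 bp
  [90,100): 10 bp
  [100,109): 9 bp
  [109,118): 9 bp
  [118,122): 4 bp
  [122,134): 12 bp
  [134,139): 5 bp
  [139,143): 4 bp
  [143,166): 23 bp
  [166,177): 11 bp
  [177,180): 3 bp
  [180,183): 3 bp
  [183,190): 7 bp
  [190,198): 8 bp
  [198,205): 7 bp
  [205,218): 13 bp
  [218,231): 13 bp
  [231,238): 7 bp
  [238,253): 15 bp
  [253,258): 5 bp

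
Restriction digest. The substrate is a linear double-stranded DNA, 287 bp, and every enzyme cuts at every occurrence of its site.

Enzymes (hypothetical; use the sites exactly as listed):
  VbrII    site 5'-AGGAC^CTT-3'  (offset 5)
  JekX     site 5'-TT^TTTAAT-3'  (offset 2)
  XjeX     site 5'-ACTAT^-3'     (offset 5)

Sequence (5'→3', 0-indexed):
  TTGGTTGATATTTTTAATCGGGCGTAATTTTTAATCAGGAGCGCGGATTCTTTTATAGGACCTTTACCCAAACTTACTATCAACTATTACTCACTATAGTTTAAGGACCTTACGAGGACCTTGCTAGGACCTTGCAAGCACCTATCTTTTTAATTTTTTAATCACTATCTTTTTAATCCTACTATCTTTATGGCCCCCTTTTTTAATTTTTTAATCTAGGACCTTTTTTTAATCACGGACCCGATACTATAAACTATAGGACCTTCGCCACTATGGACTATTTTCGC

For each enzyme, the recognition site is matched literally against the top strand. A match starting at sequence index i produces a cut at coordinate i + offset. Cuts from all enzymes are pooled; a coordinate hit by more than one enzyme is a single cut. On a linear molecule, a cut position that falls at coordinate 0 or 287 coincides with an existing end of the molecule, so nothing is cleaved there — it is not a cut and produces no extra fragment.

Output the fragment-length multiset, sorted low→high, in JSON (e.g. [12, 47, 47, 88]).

[3,5,5,6,7,7,7,8,8,10,11,11,11,12,12,12,13,14,16,17,18,19,23,32]

Site scan:
  VbrII AGGACCTT/5: at [56, 103, 114, 125, 217, 257] ⇒ [61, 108, 119, 130, 222, 262]
  JekX TTTTTAAT/2: at [10, 27, 146, 154, 169, 199, 207, 225] ⇒ [12, 29, 148, 156, 171, 201, 209, 227]
  XjeX ACTAT/5: at [75, 82, 92, 163, 180, 245, 252, 269, 276] ⇒ [80, 87, 97, 168, 185, 250, 257, 274, 281]

Pooled cuts: [12, 29, 61, 80, 87, 97, 108, 119, 130, 148, 156, 168, 171, 185, 201, 209, 222, 227, 250, 257, 262, 274, 281]

Fragments:
  [0,12): 12 bp
  [12,29): 17 bp
  [29,61): 32 bp
  [61,80): 19 bp
  [80,87): 7 bp
  [87,97): 10 bp
  [97,108): 11 bp
  [108,119): 11 bp
  [119,130): 11 bp
  [130,148): 18 bp
  [148,156): 8 bp
  [156,168): 12 bp
  [168,171): 3 bp
  [171,185): 14 bp
  [185,201): 16 bp
  [201,209): 8 bp
  [209,222): 13 bp
  [222,227): 5 bp
  [227,250): 23 bp
  [250,257): 7 bp
  [257,262): 5 bp
  [262,274): 12 bp
  [274,281): 7 bp
  [281,287): 6 bp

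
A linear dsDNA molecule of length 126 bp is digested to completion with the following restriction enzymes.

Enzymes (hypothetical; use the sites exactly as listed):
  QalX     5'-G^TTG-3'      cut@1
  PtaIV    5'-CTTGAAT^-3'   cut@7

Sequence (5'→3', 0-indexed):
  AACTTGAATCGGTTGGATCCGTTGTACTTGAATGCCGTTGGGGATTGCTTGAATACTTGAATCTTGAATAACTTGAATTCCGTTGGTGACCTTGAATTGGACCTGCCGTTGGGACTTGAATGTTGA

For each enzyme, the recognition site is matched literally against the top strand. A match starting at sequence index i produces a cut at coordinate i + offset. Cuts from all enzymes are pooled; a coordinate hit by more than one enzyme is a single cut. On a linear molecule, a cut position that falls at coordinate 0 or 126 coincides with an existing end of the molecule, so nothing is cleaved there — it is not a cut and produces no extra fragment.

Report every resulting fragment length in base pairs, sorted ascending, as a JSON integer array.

[1,3,4,4,4,7,8,9,9,9,11,12,13,15,17]

Per-enzyme occurrences:
  QalX (GTTG, off=1): starts [11, 20, 36, 81, 107, 121] → cuts [12, 21, 37, 82, 108, 122]
  PtaIV (CTTGAAT, off=7): starts [2, 26, 47, 55, 62, 71, 90, 114] → cuts [9, 33, 54, 62, 69, 78, 97, 121]

All cut coordinates (distinct, sorted): [9, 12, 21, 33, 37, 54, 62, 69, 78, 82, 97, 108, 121, 122]

Fragments:
  [0,9): 9 bp
  [9,12): 3 bp
  [12,21): 9 bp
  [21,33): 12 bp
  [33,37): 4 bp
  [37,54): 17 bp
  [54,62): 8 bp
  [62,69): 7 bp
  [69,78): 9 bp
  [78,82): 4 bp
  [82,97): 15 bp
  [97,108): 11 bp
  [108,121): 13 bp
  [121,122): 1 bp
  [122,126): 4 bp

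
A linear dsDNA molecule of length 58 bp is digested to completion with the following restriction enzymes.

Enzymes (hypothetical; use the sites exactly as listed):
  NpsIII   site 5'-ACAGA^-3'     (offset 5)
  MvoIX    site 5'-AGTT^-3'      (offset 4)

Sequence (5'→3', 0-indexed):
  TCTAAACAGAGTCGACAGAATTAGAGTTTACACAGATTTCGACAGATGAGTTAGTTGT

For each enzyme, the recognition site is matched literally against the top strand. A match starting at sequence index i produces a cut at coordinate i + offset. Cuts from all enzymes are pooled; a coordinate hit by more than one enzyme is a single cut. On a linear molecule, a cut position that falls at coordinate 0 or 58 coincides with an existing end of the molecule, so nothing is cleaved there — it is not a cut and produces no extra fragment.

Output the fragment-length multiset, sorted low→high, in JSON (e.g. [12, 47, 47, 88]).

Scan for sites:
  NpsIII (ACAGA, off=5): starts [5, 14, 31, 41] → cuts [10, 19, 36, 46]
  MvoIX (AGTT, off=4): starts [24, 48, 52] → cuts [28, 52, 56]

All cut coordinates (distinct, sorted): [10, 19, 28, 36, 46, 52, 56]

Fragment lengths:
  [0,10): 10 bp
  [10,19): 9 bp
  [19,28): 9 bp
  [28,36): 8 bp
  [36,46): 10 bp
  [46,52): 6 bp
  [52,56): 4 bp
  [56,58): 2 bp

[2,4,6,8,9,9,10,10]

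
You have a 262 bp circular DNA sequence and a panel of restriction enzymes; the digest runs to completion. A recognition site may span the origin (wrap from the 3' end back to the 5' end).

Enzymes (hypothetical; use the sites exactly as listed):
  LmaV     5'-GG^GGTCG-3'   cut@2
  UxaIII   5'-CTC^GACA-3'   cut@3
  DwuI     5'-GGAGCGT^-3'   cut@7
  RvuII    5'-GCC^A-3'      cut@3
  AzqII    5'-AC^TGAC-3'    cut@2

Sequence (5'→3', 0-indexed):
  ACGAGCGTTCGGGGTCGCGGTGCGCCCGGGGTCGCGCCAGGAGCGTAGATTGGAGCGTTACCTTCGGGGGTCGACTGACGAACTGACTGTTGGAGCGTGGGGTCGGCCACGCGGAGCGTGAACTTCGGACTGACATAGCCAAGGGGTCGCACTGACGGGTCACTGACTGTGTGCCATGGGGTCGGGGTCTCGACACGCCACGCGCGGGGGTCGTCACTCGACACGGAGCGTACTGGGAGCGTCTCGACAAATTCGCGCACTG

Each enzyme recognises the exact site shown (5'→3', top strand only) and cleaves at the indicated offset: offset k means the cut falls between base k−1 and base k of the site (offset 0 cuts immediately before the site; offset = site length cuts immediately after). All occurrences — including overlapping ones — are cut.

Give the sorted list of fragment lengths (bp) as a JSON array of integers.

Per-enzyme occurrences:
  LmaV (GGGGTCG, off=2): starts [10, 27, 66, 98, 142, 177, 206] → cuts [12, 29, 68, 100, 144, 179, 208]
  UxaIII (CTCGACA, off=3): starts [188, 216, 242] → cuts [191, 219, 245]
  DwuI (GGAGCGT, off=7): starts [39, 51, 91, 112, 224, 235] → cuts [46, 58, 98, 119, 231, 242]
  RvuII (GCCA, off=3): starts [35, 105, 137, 172, 196] → cuts [38, 108, 140, 175, 199]
  AzqII (ACTGAC, off=2): starts [73, 81, 128, 150, 161, 258] → cuts [75, 83, 130, 152, 163, 260]

All cut coordinates (distinct, sorted): [12, 29, 38, 46, 58, 68, 75, 83, 98, 100, 108, 119, 130, 140, 144, 152, 163, 175, 179, 191, 199, 208, 219, 231, 242, 245, 260]

Fragment lengths:
  12→29: 17 bp
  29→38: 9 bp
  38→46: 8 bp
  46→58: 12 bp
  58→68: 10 bp
  68→75: 7 bp
  75→83: 8 bp
  83→98: 15 bp
  98→100: 2 bp
  100→108: 8 bp
  108→119: 11 bp
  119→130: 11 bp
  130→140: 10 bp
  140→144: 4 bp
  144→152: 8 bp
  152→163: 11 bp
  163→175: 12 bp
  175→179: 4 bp
  179→191: 12 bp
  191→199: 8 bp
  199→208: 9 bp
  208→219: 11 bp
  219→231: 12 bp
  231→242: 11 bp
  242→245: 3 bp
  245→260: 15 bp
  260→12 (wrap): 262-260+12 = 14 bp

[2,3,4,4,7,8,8,8,8,8,9,9,10,10,11,11,11,11,11,12,12,12,12,14,15,15,17]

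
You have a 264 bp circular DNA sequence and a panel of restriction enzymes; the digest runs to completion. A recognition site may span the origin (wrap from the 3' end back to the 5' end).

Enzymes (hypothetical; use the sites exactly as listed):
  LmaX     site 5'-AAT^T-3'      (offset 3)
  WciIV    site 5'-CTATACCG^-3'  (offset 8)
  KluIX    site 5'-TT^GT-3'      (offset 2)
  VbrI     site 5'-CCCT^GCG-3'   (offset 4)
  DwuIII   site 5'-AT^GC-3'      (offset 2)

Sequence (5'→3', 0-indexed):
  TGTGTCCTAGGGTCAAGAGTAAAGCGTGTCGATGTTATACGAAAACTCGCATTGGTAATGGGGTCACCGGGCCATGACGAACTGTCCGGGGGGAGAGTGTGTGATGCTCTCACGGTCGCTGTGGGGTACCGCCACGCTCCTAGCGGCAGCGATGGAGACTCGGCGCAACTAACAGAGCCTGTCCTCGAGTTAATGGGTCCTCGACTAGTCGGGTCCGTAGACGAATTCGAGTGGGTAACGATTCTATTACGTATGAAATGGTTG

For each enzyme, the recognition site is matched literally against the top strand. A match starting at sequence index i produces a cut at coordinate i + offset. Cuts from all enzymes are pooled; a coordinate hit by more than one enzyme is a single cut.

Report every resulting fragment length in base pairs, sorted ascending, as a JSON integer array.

[37,106,121]

Per-enzyme occurrences:
  LmaX (AATT, off=3): starts [223] → cuts [226]
  WciIV (CTATACCG, off=8): no sites
  KluIX (TTGT, off=2): starts [261] → cuts [263]
  VbrI (CCCTGCG, off=4): no sites
  DwuIII (ATGC, off=2): starts [103] → cuts [105]

Pooled cuts: [105, 226, 263]

Fragments:
  105→226: 121 bp
  226→263: 37 bp
  263→105 (wrap): 264-263+105 = 106 bp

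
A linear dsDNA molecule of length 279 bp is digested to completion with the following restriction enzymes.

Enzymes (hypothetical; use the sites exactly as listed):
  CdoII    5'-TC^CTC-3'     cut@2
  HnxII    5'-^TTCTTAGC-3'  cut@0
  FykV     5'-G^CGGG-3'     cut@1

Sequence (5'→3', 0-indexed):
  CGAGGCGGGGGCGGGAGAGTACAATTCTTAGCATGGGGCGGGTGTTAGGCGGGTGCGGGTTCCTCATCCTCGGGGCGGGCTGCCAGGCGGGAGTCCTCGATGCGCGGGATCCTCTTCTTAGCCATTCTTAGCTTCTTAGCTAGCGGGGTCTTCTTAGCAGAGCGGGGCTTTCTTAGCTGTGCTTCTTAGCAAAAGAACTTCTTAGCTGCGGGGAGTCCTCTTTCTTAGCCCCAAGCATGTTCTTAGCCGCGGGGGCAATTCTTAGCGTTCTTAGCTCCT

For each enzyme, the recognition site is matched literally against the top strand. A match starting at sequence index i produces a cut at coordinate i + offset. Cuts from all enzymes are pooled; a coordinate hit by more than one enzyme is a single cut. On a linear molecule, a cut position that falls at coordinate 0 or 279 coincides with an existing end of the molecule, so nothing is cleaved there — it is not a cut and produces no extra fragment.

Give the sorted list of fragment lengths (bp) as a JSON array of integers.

Per-enzyme occurrences:
  CdoII TCCTC/2: at [60, 66, 93, 109, 215] ⇒ [62, 68, 95, 111, 217]
  HnxII TTCTTAGC/0: at [24, 114, 124, 132, 150, 169, 182, 198, 221, 239, 258, 267] ⇒ [24, 114, 124, 132, 150, 169, 182, 198, 221, 239, 258, 267]
  FykV GCGGG/1: at [4, 10, 37, 48, 54, 74, 86, 103, 142, 161, 207, 248] ⇒ [5, 11, 38, 49, 55, 75, 87, 104, 143, 162, 208, 249]

Pooled cuts: [5, 11, 24, 38, 49, 55, 62, 68, 75, 87, 95, 104, 111, 114, 124, 132, 143, 150, 162, 169, 182, 198, 208, 217, 221, 239, 249, 258, 267]

Fragments:
  [0,5): 5 bp
  [5,11): 6 bp
  [11,24): 13 bp
  [24,38): 14 bp
  [38,49): 11 bp
  [49,55): 6 bp
  [55,62): 7 bp
  [62,68): 6 bp
  [68,75): 7 bp
  [75,87): 12 bp
  [87,95): 8 bp
  [95,104): 9 bp
  [104,111): 7 bp
  [111,114): 3 bp
  [114,124): 10 bp
  [124,132): 8 bp
  [132,143): 11 bp
  [143,150): 7 bp
  [150,162): 12 bp
  [162,169): 7 bp
  [169,182): 13 bp
  [182,198): 16 bp
  [198,208): 10 bp
  [208,217): 9 bp
  [217,221): 4 bp
  [221,239): 18 bp
  [239,249): 10 bp
  [249,258): 9 bp
  [258,267): 9 bp
  [267,279): 12 bp

[3,4,5,6,6,6,7,7,7,7,7,8,8,9,9,9,9,10,10,10,11,11,12,12,12,13,13,14,16,18]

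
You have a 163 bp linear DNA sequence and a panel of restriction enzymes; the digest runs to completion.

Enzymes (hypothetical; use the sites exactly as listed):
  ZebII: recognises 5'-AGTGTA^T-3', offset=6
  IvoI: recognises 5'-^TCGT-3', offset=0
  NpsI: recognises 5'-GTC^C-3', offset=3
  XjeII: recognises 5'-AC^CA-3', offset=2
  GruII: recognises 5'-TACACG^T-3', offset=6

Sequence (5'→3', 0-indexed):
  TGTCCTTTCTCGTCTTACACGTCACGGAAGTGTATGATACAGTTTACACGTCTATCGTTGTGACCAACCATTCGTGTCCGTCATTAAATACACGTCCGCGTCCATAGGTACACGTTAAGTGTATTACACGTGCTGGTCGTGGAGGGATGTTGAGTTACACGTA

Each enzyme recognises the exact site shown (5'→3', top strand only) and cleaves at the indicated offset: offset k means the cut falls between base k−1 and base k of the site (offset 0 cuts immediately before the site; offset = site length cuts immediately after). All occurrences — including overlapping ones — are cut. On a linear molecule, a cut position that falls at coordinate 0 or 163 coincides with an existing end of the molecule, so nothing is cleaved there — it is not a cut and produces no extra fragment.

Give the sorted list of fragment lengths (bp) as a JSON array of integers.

[2,2,3,4,4,4,5,6,6,7,7,9,10,12,12,13,16,16,25]

Site scan:
  ZebII (AGTGTAT, off=6): starts [28, 117] → cuts [34, 123]
  IvoI (TCGT, off=0): starts [9, 54, 71, 136] → cuts [9, 54, 71, 136]
  NpsI (GTCC, off=3): starts [1, 75, 93, 99] → cuts [4, 78, 96, 102]
  XjeII (ACCA, off=2): starts [62, 66] → cuts [64, 68]
  GruII (TACACGT, off=6): starts [15, 44, 88, 108, 124, 155] → cuts [21, 50, 94, 114, 130, 161]

All cut coordinates (distinct, sorted): [4, 9, 21, 34, 50, 54, 64, 68, 71, 78, 94, 96, 102, 114, 123, 130, 136, 161]

Fragments:
  [0,4): 4 bp
  [4,9): 5 bp
  [9,21): 12 bp
  [21,34): 13 bp
  [34,50): 16 bp
  [50,54): 4 bp
  [54,64): 10 bp
  [64,68): 4 bp
  [68,71): 3 bp
  [71,78): 7 bp
  [78,94): 16 bp
  [94,96): 2 bp
  [96,102): 6 bp
  [102,114): 12 bp
  [114,123): 9 bp
  [123,130): 7 bp
  [130,136): 6 bp
  [136,161): 25 bp
  [161,163): 2 bp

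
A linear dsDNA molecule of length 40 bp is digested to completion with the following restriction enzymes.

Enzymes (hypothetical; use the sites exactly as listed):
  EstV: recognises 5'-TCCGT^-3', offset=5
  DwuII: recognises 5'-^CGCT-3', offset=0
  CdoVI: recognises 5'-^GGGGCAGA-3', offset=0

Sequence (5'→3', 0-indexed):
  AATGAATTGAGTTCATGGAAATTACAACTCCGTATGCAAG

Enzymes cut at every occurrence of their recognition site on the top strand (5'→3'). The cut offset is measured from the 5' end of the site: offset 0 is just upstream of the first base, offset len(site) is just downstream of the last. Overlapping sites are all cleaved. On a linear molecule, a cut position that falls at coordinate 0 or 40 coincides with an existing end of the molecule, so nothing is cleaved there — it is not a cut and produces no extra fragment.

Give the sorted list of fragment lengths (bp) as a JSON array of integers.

Per-enzyme occurrences:
  EstV (TCCGT, off=5): starts [28] → cuts [33]
  DwuII (CGCT, off=0): no sites
  CdoVI (GGGGCAGA, off=0): no sites

Pooled cuts: [33]

Fragments:
  [0,33): 33 bp
  [33,40): 7 bp

[7,33]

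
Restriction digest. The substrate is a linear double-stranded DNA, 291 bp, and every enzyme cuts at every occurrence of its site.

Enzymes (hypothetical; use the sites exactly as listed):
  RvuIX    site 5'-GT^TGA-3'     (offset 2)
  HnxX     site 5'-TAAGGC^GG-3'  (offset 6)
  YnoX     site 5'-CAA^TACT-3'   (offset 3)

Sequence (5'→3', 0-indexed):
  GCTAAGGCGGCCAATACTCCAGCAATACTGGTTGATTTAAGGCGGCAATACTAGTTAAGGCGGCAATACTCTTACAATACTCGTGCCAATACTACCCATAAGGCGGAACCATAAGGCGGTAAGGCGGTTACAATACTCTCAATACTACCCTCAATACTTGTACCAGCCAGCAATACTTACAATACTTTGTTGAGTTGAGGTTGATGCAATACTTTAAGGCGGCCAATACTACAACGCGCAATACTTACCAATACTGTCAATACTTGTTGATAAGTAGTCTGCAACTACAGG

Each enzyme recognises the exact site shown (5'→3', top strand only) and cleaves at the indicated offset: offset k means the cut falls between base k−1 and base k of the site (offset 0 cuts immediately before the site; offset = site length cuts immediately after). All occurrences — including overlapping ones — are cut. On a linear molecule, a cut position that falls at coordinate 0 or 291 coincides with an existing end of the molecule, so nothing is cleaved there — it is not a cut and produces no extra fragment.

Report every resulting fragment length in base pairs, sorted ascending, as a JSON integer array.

[5,5,5,6,6,6,7,7,8,8,8,8,8,9,9,9,10,11,11,11,11,12,12,13,13,15,15,19,24]

Per-enzyme occurrences:
  RvuIX GTTGA/2: at [30, 188, 193, 199, 265] ⇒ [32, 190, 195, 201, 267]
  HnxX TAAGGCGG/6: at [2, 37, 55, 98, 111, 119, 214] ⇒ [8, 43, 61, 104, 117, 125, 220]
  YnoX CAATACT/3: at [11, 22, 45, 63, 74, 86, 130, 139, 151, 170, 179, 206, 223, 238, 248, 257] ⇒ [14, 25, 48, 66, 77, 89, 133, 142, 154, 173, 182, 209, 226, 241, 251, 260]

Pooled cuts: [8, 14, 25, 32, 43, 48, 61, 66, 77, 89, 104, 117, 125, 133, 142, 154, 173, 182, 190, 195, 201, 209, 220, 226, 241, 251, 260, 267]

Fragments:
  [0,8): 8 bp
  [8,14): 6 bp
  [14,25): 11 bp
  [25,32): 7 bp
  [32,43): 11 bp
  [43,48): 5 bp
  [48,61): 13 bp
  [61,66): 5 bp
  [66,77): 11 bp
  [77,89): 12 bp
  [89,104): 15 bp
  [104,117): 13 bp
  [117,125): 8 bp
  [125,133): 8 bp
  [133,142): 9 bp
  [142,154): 12 bp
  [154,173): 19 bp
  [173,182): 9 bp
  [182,190): 8 bp
  [190,195): 5 bp
  [195,201): 6 bp
  [201,209): 8 bp
  [209,220): 11 bp
  [220,226): 6 bp
  [226,241): 15 bp
  [241,251): 10 bp
  [251,260): 9 bp
  [260,267): 7 bp
  [267,291): 24 bp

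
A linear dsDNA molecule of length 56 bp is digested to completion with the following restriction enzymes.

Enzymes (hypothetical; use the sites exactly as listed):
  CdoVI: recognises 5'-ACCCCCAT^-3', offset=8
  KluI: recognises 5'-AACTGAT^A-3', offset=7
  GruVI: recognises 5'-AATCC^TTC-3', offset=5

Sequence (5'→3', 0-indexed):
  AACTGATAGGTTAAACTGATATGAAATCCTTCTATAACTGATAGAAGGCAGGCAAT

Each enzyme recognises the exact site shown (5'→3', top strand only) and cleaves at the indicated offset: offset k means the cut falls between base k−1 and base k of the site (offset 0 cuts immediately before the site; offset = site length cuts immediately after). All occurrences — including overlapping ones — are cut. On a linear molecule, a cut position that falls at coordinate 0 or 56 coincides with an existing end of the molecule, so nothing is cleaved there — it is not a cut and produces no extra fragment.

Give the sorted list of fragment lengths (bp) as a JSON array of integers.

[7,9,13,13,14]

Site scan:
  CdoVI (ACCCCCAT, off=8): no sites
  KluI (AACTGATA, off=7): starts [0, 13, 35] → cuts [7, 20, 42]
  GruVI (AATCCTTC, off=5): starts [24] → cuts [29]

Pooled cuts: [7, 20, 29, 42]

Fragment lengths:
  [0,7): 7 bp
  [7,20): 13 bp
  [20,29): 9 bp
  [29,42): 13 bp
  [42,56): 14 bp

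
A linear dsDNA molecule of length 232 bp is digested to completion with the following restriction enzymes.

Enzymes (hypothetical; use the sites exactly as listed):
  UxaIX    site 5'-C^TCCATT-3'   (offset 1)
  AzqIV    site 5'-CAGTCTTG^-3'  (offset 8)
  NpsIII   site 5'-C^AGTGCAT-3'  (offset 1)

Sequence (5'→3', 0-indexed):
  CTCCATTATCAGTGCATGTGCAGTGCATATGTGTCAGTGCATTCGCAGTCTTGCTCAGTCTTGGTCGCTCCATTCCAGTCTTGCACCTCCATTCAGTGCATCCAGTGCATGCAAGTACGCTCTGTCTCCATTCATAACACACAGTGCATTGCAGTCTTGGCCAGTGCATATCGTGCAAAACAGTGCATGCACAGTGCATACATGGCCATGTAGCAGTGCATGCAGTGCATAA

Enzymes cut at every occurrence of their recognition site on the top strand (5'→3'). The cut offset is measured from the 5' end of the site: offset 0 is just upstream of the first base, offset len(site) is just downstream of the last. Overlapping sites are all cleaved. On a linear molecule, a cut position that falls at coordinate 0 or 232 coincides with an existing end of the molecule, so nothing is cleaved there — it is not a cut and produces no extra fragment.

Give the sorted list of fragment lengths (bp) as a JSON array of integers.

[1,3,4,5,7,9,9,9,9,10,11,11,14,15,16,17,18,19,22,23]

Scan for sites:
  UxaIX CTCCATT/1: at [0, 67, 86, 125] ⇒ [1, 68, 87, 126]
  AzqIV CAGTCTTG/8: at [45, 55, 75, 151] ⇒ [53, 63, 83, 159]
  NpsIII CAGTGCAT/1: at [9, 20, 34, 93, 102, 141, 161, 180, 191, 213, 222] ⇒ [10, 21, 35, 94, 103, 142, 162, 181, 192, 214, 223]

All cut coordinates (distinct, sorted): [1, 10, 21, 35, 53, 63, 68, 83, 87, 94, 103, 126, 142, 159, 162, 181, 192, 214, 223]

Fragments:
  [0,1): 1 bp
  [1,10): 9 bp
  [10,21): 11 bp
  [21,35): 14 bp
  [35,53): 18 bp
  [53,63): 10 bp
  [63,68): 5 bp
  [68,83): 15 bp
  [83,87): 4 bp
  [87,94): 7 bp
  [94,103): 9 bp
  [103,126): 23 bp
  [126,142): 16 bp
  [142,159): 17 bp
  [159,162): 3 bp
  [162,181): 19 bp
  [181,192): 11 bp
  [192,214): 22 bp
  [214,223): 9 bp
  [223,232): 9 bp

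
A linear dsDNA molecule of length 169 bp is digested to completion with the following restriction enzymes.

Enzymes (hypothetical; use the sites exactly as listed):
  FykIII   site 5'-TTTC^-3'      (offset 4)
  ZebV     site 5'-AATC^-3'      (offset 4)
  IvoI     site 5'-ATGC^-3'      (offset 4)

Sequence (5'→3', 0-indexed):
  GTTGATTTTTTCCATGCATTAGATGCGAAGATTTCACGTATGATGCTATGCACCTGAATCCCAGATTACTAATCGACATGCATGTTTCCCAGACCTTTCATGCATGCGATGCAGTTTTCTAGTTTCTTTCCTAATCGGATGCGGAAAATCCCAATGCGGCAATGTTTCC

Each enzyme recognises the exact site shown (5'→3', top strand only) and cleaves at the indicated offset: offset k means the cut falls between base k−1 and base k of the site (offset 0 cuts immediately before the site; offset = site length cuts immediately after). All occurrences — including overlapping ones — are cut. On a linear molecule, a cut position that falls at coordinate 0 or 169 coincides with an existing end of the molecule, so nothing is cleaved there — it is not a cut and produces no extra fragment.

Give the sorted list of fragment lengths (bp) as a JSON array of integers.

Scan for sites:
  FykIII (TTTC, off=4): starts [8, 31, 84, 95, 115, 122, 126, 164] → cuts [12, 35, 88, 99, 119, 126, 130, 168]
  ZebV (AATC, off=4): starts [56, 70, 132, 146] → cuts [60, 74, 136, 150]
  IvoI (ATGC, off=4): starts [13, 22, 42, 47, 77, 99, 103, 108, 138, 153] → cuts [17, 26, 46, 51, 81, 103, 107, 112, 142, 157]

Pooled cuts: [12, 17, 26, 35, 46, 51, 60, 74, 81, 88, 99, 103, 107, 112, 119, 126, 130, 136, 142, 150, 157, 168]

Fragments:
  [0,12): 12 bp
  [12,17): 5 bp
  [17,26): 9 bp
  [26,35): 9 bp
  [35,46): 11 bp
  [46,51): 5 bp
  [51,60): 9 bp
  [60,74): 14 bp
  [74,81): 7 bp
  [81,88): 7 bp
  [88,99): 11 bp
  [99,103): 4 bp
  [103,107): 4 bp
  [107,112): 5 bp
  [112,119): 7 bp
  [119,126): 7 bp
  [126,130): 4 bp
  [130,136): 6 bp
  [136,142): 6 bp
  [142,150): 8 bp
  [150,157): 7 bp
  [157,168): 11 bp
  [168,169): 1 bp

[1,4,4,4,5,5,5,6,6,7,7,7,7,7,8,9,9,9,11,11,11,12,14]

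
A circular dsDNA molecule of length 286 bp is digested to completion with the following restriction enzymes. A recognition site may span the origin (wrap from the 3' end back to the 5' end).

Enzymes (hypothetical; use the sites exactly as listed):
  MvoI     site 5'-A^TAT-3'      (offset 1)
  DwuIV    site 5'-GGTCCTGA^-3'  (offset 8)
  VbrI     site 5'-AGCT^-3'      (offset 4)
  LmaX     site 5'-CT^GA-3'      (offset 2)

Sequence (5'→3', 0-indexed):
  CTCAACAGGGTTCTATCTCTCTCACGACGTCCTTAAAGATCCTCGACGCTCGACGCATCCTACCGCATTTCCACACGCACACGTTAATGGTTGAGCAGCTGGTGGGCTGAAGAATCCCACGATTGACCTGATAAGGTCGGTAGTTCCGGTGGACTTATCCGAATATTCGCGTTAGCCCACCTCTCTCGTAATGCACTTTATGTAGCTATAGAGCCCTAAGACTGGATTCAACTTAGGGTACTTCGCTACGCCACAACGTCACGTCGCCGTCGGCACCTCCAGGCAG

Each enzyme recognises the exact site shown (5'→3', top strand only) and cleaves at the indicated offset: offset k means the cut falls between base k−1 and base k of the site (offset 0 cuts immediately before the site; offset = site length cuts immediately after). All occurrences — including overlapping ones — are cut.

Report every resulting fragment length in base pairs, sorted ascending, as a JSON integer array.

Site scan:
  MvoI (ATAT, off=1): starts [162] → cuts [163]
  DwuIV (GGTCCTGA, off=8): no sites
  VbrI (AGCT, off=4): starts [96, 203, 284] → cuts [2, 100, 207]
  LmaX (CTGA, off=2): starts [106, 127] → cuts [108, 129]

All cut coordinates (distinct, sorted): [2, 100, 108, 129, 163, 207]

Fragment lengths:
  2→100: 98 bp
  100→108: 8 bp
  108→129: 21 bp
  129→163: 34 bp
  163→207: 44 bp
  207→2 (wrap): 286-207+2 = 81 bp

[8,21,34,44,81,98]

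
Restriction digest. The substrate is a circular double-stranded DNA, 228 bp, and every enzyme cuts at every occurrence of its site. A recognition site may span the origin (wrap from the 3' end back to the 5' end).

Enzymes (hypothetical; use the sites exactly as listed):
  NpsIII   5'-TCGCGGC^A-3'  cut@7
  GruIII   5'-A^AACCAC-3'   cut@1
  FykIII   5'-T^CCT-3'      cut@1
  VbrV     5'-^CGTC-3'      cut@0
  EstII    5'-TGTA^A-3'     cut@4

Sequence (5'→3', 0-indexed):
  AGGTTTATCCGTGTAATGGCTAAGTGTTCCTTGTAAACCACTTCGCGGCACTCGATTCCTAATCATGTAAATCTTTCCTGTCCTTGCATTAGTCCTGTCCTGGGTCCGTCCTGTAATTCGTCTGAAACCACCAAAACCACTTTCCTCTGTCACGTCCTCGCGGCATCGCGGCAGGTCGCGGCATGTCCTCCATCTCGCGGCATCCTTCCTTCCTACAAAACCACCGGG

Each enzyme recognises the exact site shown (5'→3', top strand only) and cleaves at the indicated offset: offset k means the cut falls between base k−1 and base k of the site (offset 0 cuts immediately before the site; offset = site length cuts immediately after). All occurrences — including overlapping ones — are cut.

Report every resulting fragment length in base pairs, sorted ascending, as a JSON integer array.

[2,3,3,3,4,4,4,5,5,6,7,7,7,7,8,8,8,9,9,9,9,10,12,12,13,14,15,25]

Scan for sites:
  NpsIII (TCGCGGCA, off=7): starts [42, 157, 165, 175, 194] → cuts [49, 164, 172, 182, 201]
  GruIII (AAACCAC, off=1): starts [34, 124, 133, 217] → cuts [35, 125, 134, 218]
  FykIII (TCCT, off=1): starts [27, 56, 75, 80, 92, 97, 108, 142, 154, 185, 202, 206, 210] → cuts [28, 57, 76, 81, 93, 98, 109, 143, 155, 186, 203, 207, 211]
  VbrV (CGTC, off=0): starts [106, 118, 152] → cuts [106, 118, 152]
  EstII (TGTAA, off=4): starts [11, 31, 65, 111] → cuts [15, 35, 69, 115]

All cut coordinates (distinct, sorted): [15, 28, 35, 49, 57, 69, 76, 81, 93, 98, 106, 109, 115, 118, 125, 134, 143, 152, 155, 164, 172, 182, 186, 201, 203, 207, 211, 218]

Fragments:
  15→28: 13 bp
  28→35: 7 bp
  35→49: 14 bp
  49→57: 8 bp
  57→69: 12 bp
  69→76: 7 bp
  76→81: 5 bp
  81→93: 12 bp
  93→98: 5 bp
  98→106: 8 bp
  106→109: 3 bp
  109→115: 6 bp
  115→118: 3 bp
  118→125: 7 bp
  125→134: 9 bp
  134→143: 9 bp
  143→152: 9 bp
  152→155: 3 bp
  155→164: 9 bp
  164→172: 8 bp
  172→182: 10 bp
  182→186: 4 bp
  186→201: 15 bp
  201→203: 2 bp
  203→207: 4 bp
  207→211: 4 bp
  211→218: 7 bp
  218→15 (wrap): 228-218+15 = 25 bp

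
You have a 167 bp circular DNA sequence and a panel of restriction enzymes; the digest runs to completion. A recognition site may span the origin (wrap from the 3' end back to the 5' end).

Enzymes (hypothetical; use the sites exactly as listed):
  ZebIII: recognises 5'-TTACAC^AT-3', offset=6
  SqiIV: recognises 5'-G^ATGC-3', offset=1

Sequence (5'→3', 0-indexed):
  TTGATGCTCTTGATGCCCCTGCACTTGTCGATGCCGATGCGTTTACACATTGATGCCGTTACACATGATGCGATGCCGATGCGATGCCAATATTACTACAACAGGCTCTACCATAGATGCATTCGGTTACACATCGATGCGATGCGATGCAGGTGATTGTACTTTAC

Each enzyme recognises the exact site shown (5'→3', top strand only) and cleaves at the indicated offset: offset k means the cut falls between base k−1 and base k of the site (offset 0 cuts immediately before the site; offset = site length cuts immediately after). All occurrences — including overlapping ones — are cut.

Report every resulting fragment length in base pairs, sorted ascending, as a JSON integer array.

Site scan:
  ZebIII TTACACAT/6: at [42, 58, 126] ⇒ [48, 64, 132]
  SqiIV GATGC/1: at [2, 11, 29, 35, 51, 66, 71, 77, 82, 115, 135, 140, 145] ⇒ [3, 12, 30, 36, 52, 67, 72, 78, 83, 116, 136, 141, 146]

Pooled cuts: [3, 12, 30, 36, 48, 52, 64, 67, 72, 78, 83, 116, 132, 136, 141, 146]

Fragment lengths:
  3→12: 9 bp
  12→30: 18 bp
  30→36: 6 bp
  36→48: 12 bp
  48→52: 4 bp
  52→64: 12 bp
  64→67: 3 bp
  67→72: 5 bp
  72→78: 6 bp
  78→83: 5 bp
  83→116: 33 bp
  116→132: 16 bp
  132→136: 4 bp
  136→141: 5 bp
  141→146: 5 bp
  146→3 (wrap): 167-146+3 = 24 bp

[3,4,4,5,5,5,5,6,6,9,12,12,16,18,24,33]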